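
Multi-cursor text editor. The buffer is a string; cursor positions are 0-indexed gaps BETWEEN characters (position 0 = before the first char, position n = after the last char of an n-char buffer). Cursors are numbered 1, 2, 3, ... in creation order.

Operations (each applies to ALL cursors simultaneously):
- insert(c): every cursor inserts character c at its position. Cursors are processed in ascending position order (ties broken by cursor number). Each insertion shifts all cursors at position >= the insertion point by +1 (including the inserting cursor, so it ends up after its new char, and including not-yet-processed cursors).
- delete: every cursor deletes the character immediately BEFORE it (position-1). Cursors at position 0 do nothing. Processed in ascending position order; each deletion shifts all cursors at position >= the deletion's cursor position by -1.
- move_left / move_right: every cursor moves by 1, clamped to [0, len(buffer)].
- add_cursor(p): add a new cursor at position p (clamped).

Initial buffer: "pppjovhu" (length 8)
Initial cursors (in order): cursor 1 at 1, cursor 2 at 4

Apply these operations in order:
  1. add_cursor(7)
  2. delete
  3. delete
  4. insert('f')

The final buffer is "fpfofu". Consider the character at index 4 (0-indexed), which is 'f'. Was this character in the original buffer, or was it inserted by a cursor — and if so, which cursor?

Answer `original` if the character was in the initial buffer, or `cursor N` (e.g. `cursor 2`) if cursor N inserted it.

After op 1 (add_cursor(7)): buffer="pppjovhu" (len 8), cursors c1@1 c2@4 c3@7, authorship ........
After op 2 (delete): buffer="ppovu" (len 5), cursors c1@0 c2@2 c3@4, authorship .....
After op 3 (delete): buffer="pou" (len 3), cursors c1@0 c2@1 c3@2, authorship ...
After op 4 (insert('f')): buffer="fpfofu" (len 6), cursors c1@1 c2@3 c3@5, authorship 1.2.3.
Authorship (.=original, N=cursor N): 1 . 2 . 3 .
Index 4: author = 3

Answer: cursor 3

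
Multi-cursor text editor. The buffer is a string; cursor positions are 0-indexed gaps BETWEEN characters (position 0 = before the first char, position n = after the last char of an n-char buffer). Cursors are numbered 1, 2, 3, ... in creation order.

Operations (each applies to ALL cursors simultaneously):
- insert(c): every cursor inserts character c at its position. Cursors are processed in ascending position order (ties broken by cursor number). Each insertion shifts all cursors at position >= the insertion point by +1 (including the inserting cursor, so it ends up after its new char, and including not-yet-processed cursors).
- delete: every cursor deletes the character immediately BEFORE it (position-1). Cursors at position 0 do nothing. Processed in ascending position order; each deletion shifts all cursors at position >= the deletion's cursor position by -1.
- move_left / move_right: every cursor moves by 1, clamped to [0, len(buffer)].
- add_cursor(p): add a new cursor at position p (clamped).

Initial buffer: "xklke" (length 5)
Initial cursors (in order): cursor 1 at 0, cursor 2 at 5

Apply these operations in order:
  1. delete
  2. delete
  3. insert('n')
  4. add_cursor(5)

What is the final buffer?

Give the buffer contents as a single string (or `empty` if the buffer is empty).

After op 1 (delete): buffer="xklk" (len 4), cursors c1@0 c2@4, authorship ....
After op 2 (delete): buffer="xkl" (len 3), cursors c1@0 c2@3, authorship ...
After op 3 (insert('n')): buffer="nxkln" (len 5), cursors c1@1 c2@5, authorship 1...2
After op 4 (add_cursor(5)): buffer="nxkln" (len 5), cursors c1@1 c2@5 c3@5, authorship 1...2

Answer: nxkln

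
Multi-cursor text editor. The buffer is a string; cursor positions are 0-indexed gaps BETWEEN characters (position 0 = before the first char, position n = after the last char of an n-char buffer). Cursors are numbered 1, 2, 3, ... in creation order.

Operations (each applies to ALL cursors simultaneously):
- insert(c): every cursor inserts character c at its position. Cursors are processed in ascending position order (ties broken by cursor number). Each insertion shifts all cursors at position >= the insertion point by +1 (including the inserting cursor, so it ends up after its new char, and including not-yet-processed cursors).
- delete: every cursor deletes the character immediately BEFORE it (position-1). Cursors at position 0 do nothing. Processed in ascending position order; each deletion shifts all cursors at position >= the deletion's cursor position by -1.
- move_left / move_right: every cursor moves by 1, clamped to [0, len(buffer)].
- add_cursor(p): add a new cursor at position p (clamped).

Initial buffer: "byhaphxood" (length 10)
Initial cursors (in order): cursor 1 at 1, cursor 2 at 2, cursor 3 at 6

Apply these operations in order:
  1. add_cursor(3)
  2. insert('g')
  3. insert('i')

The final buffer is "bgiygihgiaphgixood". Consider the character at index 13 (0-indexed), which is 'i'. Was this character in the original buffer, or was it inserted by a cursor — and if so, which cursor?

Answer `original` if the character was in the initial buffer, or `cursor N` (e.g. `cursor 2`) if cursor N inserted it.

After op 1 (add_cursor(3)): buffer="byhaphxood" (len 10), cursors c1@1 c2@2 c4@3 c3@6, authorship ..........
After op 2 (insert('g')): buffer="bgyghgaphgxood" (len 14), cursors c1@2 c2@4 c4@6 c3@10, authorship .1.2.4...3....
After op 3 (insert('i')): buffer="bgiygihgiaphgixood" (len 18), cursors c1@3 c2@6 c4@9 c3@14, authorship .11.22.44...33....
Authorship (.=original, N=cursor N): . 1 1 . 2 2 . 4 4 . . . 3 3 . . . .
Index 13: author = 3

Answer: cursor 3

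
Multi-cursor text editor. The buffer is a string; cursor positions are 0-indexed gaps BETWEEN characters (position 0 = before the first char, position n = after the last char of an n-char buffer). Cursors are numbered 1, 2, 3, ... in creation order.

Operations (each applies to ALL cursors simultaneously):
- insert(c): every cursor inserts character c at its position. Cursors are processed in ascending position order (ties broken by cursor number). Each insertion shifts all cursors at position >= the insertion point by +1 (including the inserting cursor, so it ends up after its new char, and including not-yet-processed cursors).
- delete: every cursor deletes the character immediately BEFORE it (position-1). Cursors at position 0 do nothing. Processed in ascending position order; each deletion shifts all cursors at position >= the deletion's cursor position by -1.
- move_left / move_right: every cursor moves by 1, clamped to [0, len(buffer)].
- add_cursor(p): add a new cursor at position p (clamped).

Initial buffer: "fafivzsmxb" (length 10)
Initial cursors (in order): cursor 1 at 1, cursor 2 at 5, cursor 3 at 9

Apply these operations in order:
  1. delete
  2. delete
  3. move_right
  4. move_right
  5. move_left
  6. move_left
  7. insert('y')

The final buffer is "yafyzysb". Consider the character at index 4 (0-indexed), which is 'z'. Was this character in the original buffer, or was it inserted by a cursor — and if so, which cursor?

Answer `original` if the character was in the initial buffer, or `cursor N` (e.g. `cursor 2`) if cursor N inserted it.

After op 1 (delete): buffer="afizsmb" (len 7), cursors c1@0 c2@3 c3@6, authorship .......
After op 2 (delete): buffer="afzsb" (len 5), cursors c1@0 c2@2 c3@4, authorship .....
After op 3 (move_right): buffer="afzsb" (len 5), cursors c1@1 c2@3 c3@5, authorship .....
After op 4 (move_right): buffer="afzsb" (len 5), cursors c1@2 c2@4 c3@5, authorship .....
After op 5 (move_left): buffer="afzsb" (len 5), cursors c1@1 c2@3 c3@4, authorship .....
After op 6 (move_left): buffer="afzsb" (len 5), cursors c1@0 c2@2 c3@3, authorship .....
After op 7 (insert('y')): buffer="yafyzysb" (len 8), cursors c1@1 c2@4 c3@6, authorship 1..2.3..
Authorship (.=original, N=cursor N): 1 . . 2 . 3 . .
Index 4: author = original

Answer: original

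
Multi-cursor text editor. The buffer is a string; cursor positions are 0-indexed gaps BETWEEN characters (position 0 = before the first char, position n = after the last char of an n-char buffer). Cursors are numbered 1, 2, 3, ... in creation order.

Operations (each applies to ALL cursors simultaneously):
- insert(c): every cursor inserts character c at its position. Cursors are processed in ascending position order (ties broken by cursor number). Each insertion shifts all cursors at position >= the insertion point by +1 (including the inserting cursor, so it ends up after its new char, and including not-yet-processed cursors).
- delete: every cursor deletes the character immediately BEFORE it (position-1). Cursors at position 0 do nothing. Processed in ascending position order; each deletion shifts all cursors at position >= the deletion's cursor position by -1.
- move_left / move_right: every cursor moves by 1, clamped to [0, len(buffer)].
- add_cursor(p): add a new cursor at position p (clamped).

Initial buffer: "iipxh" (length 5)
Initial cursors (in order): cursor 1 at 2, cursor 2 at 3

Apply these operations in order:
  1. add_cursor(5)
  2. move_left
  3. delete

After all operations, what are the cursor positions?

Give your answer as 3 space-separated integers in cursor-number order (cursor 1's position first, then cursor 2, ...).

Answer: 0 0 1

Derivation:
After op 1 (add_cursor(5)): buffer="iipxh" (len 5), cursors c1@2 c2@3 c3@5, authorship .....
After op 2 (move_left): buffer="iipxh" (len 5), cursors c1@1 c2@2 c3@4, authorship .....
After op 3 (delete): buffer="ph" (len 2), cursors c1@0 c2@0 c3@1, authorship ..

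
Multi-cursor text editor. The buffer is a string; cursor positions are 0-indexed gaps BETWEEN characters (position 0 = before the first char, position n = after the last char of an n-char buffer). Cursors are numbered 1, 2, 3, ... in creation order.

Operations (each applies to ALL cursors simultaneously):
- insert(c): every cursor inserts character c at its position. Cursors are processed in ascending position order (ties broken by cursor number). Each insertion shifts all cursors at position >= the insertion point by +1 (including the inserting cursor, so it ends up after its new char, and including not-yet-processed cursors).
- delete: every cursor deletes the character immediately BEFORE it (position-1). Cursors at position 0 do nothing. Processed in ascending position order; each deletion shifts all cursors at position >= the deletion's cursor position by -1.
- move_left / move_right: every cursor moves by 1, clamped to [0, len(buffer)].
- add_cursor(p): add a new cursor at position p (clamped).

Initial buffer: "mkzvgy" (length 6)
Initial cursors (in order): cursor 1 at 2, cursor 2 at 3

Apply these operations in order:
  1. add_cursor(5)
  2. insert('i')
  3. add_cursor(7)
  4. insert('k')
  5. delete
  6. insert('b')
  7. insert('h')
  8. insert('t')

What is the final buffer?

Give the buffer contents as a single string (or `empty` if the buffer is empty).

After op 1 (add_cursor(5)): buffer="mkzvgy" (len 6), cursors c1@2 c2@3 c3@5, authorship ......
After op 2 (insert('i')): buffer="mkizivgiy" (len 9), cursors c1@3 c2@5 c3@8, authorship ..1.2..3.
After op 3 (add_cursor(7)): buffer="mkizivgiy" (len 9), cursors c1@3 c2@5 c4@7 c3@8, authorship ..1.2..3.
After op 4 (insert('k')): buffer="mkikzikvgkiky" (len 13), cursors c1@4 c2@7 c4@10 c3@12, authorship ..11.22..433.
After op 5 (delete): buffer="mkizivgiy" (len 9), cursors c1@3 c2@5 c4@7 c3@8, authorship ..1.2..3.
After op 6 (insert('b')): buffer="mkibzibvgbiby" (len 13), cursors c1@4 c2@7 c4@10 c3@12, authorship ..11.22..433.
After op 7 (insert('h')): buffer="mkibhzibhvgbhibhy" (len 17), cursors c1@5 c2@9 c4@13 c3@16, authorship ..111.222..44333.
After op 8 (insert('t')): buffer="mkibhtzibhtvgbhtibhty" (len 21), cursors c1@6 c2@11 c4@16 c3@20, authorship ..1111.2222..4443333.

Answer: mkibhtzibhtvgbhtibhty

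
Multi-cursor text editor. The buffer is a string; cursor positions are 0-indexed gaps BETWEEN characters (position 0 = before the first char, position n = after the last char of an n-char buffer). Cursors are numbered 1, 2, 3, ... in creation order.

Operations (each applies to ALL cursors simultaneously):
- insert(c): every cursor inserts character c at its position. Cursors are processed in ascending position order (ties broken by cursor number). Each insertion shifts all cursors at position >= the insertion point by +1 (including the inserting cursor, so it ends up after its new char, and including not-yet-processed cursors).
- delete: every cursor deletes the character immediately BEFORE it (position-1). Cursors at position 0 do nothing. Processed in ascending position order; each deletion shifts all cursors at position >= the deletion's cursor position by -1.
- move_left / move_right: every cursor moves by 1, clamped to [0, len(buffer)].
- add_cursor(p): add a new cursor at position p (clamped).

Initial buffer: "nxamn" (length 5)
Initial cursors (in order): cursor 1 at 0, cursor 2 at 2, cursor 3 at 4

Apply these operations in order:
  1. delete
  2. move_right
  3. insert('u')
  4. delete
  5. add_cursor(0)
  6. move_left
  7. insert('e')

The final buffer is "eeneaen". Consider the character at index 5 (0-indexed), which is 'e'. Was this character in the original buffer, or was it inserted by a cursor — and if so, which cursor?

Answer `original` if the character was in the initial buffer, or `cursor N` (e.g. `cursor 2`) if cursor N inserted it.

After op 1 (delete): buffer="nan" (len 3), cursors c1@0 c2@1 c3@2, authorship ...
After op 2 (move_right): buffer="nan" (len 3), cursors c1@1 c2@2 c3@3, authorship ...
After op 3 (insert('u')): buffer="nuaunu" (len 6), cursors c1@2 c2@4 c3@6, authorship .1.2.3
After op 4 (delete): buffer="nan" (len 3), cursors c1@1 c2@2 c3@3, authorship ...
After op 5 (add_cursor(0)): buffer="nan" (len 3), cursors c4@0 c1@1 c2@2 c3@3, authorship ...
After op 6 (move_left): buffer="nan" (len 3), cursors c1@0 c4@0 c2@1 c3@2, authorship ...
After op 7 (insert('e')): buffer="eeneaen" (len 7), cursors c1@2 c4@2 c2@4 c3@6, authorship 14.2.3.
Authorship (.=original, N=cursor N): 1 4 . 2 . 3 .
Index 5: author = 3

Answer: cursor 3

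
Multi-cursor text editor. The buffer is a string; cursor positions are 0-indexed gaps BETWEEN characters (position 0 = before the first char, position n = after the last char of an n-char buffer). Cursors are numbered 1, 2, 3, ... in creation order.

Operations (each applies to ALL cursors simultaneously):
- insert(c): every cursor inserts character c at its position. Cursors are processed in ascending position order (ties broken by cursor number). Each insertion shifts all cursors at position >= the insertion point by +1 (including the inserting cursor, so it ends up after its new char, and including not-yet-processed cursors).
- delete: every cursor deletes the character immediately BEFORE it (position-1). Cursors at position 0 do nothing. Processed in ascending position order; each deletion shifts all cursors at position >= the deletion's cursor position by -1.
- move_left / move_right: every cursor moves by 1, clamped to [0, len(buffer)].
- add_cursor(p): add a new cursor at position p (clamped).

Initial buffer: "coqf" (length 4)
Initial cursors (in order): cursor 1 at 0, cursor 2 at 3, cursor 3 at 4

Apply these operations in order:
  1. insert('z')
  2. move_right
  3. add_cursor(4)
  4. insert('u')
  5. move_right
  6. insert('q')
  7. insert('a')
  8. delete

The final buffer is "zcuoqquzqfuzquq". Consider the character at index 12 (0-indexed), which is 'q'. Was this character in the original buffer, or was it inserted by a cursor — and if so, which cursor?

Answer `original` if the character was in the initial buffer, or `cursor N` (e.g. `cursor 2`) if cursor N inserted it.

After op 1 (insert('z')): buffer="zcoqzfz" (len 7), cursors c1@1 c2@5 c3@7, authorship 1...2.3
After op 2 (move_right): buffer="zcoqzfz" (len 7), cursors c1@2 c2@6 c3@7, authorship 1...2.3
After op 3 (add_cursor(4)): buffer="zcoqzfz" (len 7), cursors c1@2 c4@4 c2@6 c3@7, authorship 1...2.3
After op 4 (insert('u')): buffer="zcuoquzfuzu" (len 11), cursors c1@3 c4@6 c2@9 c3@11, authorship 1.1..42.233
After op 5 (move_right): buffer="zcuoquzfuzu" (len 11), cursors c1@4 c4@7 c2@10 c3@11, authorship 1.1..42.233
After op 6 (insert('q')): buffer="zcuoqquzqfuzquq" (len 15), cursors c1@5 c4@9 c2@13 c3@15, authorship 1.1.1.424.23233
After op 7 (insert('a')): buffer="zcuoqaquzqafuzqauqa" (len 19), cursors c1@6 c4@11 c2@16 c3@19, authorship 1.1.11.4244.2322333
After op 8 (delete): buffer="zcuoqquzqfuzquq" (len 15), cursors c1@5 c4@9 c2@13 c3@15, authorship 1.1.1.424.23233
Authorship (.=original, N=cursor N): 1 . 1 . 1 . 4 2 4 . 2 3 2 3 3
Index 12: author = 2

Answer: cursor 2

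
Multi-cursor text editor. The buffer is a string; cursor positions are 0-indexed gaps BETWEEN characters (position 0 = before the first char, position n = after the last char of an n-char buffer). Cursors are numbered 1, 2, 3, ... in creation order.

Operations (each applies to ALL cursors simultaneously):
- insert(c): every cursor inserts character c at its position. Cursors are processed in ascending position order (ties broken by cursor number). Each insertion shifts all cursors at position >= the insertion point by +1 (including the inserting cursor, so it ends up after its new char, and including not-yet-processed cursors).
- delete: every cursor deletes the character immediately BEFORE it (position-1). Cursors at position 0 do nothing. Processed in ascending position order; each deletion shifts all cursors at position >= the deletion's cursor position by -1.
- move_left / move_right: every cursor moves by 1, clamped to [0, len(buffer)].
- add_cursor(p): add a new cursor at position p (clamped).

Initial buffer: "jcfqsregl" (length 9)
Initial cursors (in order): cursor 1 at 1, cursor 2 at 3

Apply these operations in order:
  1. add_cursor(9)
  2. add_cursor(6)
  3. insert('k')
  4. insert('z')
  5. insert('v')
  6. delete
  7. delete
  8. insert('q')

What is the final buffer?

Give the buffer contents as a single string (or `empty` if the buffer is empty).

After op 1 (add_cursor(9)): buffer="jcfqsregl" (len 9), cursors c1@1 c2@3 c3@9, authorship .........
After op 2 (add_cursor(6)): buffer="jcfqsregl" (len 9), cursors c1@1 c2@3 c4@6 c3@9, authorship .........
After op 3 (insert('k')): buffer="jkcfkqsrkeglk" (len 13), cursors c1@2 c2@5 c4@9 c3@13, authorship .1..2...4...3
After op 4 (insert('z')): buffer="jkzcfkzqsrkzeglkz" (len 17), cursors c1@3 c2@7 c4@12 c3@17, authorship .11..22...44...33
After op 5 (insert('v')): buffer="jkzvcfkzvqsrkzveglkzv" (len 21), cursors c1@4 c2@9 c4@15 c3@21, authorship .111..222...444...333
After op 6 (delete): buffer="jkzcfkzqsrkzeglkz" (len 17), cursors c1@3 c2@7 c4@12 c3@17, authorship .11..22...44...33
After op 7 (delete): buffer="jkcfkqsrkeglk" (len 13), cursors c1@2 c2@5 c4@9 c3@13, authorship .1..2...4...3
After op 8 (insert('q')): buffer="jkqcfkqqsrkqeglkq" (len 17), cursors c1@3 c2@7 c4@12 c3@17, authorship .11..22...44...33

Answer: jkqcfkqqsrkqeglkq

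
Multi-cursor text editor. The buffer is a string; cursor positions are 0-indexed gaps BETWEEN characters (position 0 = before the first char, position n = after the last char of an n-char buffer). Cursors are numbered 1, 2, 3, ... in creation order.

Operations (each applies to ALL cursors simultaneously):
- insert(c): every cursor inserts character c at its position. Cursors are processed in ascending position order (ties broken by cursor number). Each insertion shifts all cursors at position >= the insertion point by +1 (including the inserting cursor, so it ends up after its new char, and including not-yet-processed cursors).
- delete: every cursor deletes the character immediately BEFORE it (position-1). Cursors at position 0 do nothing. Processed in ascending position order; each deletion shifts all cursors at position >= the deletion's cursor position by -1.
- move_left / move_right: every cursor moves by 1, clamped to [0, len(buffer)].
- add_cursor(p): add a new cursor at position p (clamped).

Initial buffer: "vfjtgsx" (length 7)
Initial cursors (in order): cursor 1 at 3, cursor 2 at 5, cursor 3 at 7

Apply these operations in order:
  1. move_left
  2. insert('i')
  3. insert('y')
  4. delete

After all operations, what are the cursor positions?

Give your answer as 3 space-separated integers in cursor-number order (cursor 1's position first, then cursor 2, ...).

Answer: 3 6 9

Derivation:
After op 1 (move_left): buffer="vfjtgsx" (len 7), cursors c1@2 c2@4 c3@6, authorship .......
After op 2 (insert('i')): buffer="vfijtigsix" (len 10), cursors c1@3 c2@6 c3@9, authorship ..1..2..3.
After op 3 (insert('y')): buffer="vfiyjtiygsiyx" (len 13), cursors c1@4 c2@8 c3@12, authorship ..11..22..33.
After op 4 (delete): buffer="vfijtigsix" (len 10), cursors c1@3 c2@6 c3@9, authorship ..1..2..3.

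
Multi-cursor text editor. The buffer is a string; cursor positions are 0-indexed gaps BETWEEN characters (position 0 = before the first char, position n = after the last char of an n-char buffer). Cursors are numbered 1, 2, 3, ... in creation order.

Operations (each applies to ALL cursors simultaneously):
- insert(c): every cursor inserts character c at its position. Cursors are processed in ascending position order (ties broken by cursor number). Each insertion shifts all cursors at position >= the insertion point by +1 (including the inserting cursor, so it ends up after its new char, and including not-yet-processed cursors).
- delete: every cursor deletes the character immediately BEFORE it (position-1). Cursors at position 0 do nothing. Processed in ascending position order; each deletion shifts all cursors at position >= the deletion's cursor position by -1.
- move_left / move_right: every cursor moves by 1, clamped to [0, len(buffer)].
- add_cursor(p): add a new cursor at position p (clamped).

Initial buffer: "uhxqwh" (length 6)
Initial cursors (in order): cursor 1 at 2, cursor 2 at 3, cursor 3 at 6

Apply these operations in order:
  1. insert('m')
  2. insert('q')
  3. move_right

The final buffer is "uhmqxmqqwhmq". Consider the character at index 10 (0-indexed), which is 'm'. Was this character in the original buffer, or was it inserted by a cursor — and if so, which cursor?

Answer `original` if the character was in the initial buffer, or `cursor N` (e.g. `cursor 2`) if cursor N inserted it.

Answer: cursor 3

Derivation:
After op 1 (insert('m')): buffer="uhmxmqwhm" (len 9), cursors c1@3 c2@5 c3@9, authorship ..1.2...3
After op 2 (insert('q')): buffer="uhmqxmqqwhmq" (len 12), cursors c1@4 c2@7 c3@12, authorship ..11.22...33
After op 3 (move_right): buffer="uhmqxmqqwhmq" (len 12), cursors c1@5 c2@8 c3@12, authorship ..11.22...33
Authorship (.=original, N=cursor N): . . 1 1 . 2 2 . . . 3 3
Index 10: author = 3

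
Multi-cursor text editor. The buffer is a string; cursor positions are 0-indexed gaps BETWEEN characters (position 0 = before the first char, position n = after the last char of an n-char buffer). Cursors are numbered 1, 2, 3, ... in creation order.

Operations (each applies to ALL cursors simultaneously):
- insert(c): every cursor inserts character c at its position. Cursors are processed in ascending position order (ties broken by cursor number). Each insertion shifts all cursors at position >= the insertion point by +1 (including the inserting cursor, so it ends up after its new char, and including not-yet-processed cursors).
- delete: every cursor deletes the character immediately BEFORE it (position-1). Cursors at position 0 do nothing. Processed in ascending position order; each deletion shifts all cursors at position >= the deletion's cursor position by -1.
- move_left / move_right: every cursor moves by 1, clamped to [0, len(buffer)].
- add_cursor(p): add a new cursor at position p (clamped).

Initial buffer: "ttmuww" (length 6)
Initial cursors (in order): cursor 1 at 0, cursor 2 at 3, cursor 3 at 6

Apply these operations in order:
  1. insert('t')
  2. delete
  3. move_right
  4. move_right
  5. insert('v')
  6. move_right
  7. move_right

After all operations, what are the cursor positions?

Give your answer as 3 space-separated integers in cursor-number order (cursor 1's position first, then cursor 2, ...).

Answer: 5 9 9

Derivation:
After op 1 (insert('t')): buffer="tttmtuwwt" (len 9), cursors c1@1 c2@5 c3@9, authorship 1...2...3
After op 2 (delete): buffer="ttmuww" (len 6), cursors c1@0 c2@3 c3@6, authorship ......
After op 3 (move_right): buffer="ttmuww" (len 6), cursors c1@1 c2@4 c3@6, authorship ......
After op 4 (move_right): buffer="ttmuww" (len 6), cursors c1@2 c2@5 c3@6, authorship ......
After op 5 (insert('v')): buffer="ttvmuwvwv" (len 9), cursors c1@3 c2@7 c3@9, authorship ..1...2.3
After op 6 (move_right): buffer="ttvmuwvwv" (len 9), cursors c1@4 c2@8 c3@9, authorship ..1...2.3
After op 7 (move_right): buffer="ttvmuwvwv" (len 9), cursors c1@5 c2@9 c3@9, authorship ..1...2.3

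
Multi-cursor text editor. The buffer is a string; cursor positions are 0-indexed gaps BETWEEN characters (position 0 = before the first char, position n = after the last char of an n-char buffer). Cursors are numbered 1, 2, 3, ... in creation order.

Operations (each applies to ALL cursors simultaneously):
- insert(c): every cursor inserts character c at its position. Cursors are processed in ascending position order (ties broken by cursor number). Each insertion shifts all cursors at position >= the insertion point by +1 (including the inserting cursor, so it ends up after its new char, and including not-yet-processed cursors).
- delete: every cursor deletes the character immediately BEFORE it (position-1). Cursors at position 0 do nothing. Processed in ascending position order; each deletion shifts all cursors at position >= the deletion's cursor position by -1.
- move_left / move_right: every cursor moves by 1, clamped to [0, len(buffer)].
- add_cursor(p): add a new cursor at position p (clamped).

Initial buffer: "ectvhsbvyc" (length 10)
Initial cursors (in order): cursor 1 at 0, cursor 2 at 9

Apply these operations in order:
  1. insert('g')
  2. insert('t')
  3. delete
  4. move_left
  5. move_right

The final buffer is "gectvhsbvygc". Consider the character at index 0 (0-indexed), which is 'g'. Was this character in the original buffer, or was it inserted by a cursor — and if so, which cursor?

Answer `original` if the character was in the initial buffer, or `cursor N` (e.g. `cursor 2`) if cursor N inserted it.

After op 1 (insert('g')): buffer="gectvhsbvygc" (len 12), cursors c1@1 c2@11, authorship 1.........2.
After op 2 (insert('t')): buffer="gtectvhsbvygtc" (len 14), cursors c1@2 c2@13, authorship 11.........22.
After op 3 (delete): buffer="gectvhsbvygc" (len 12), cursors c1@1 c2@11, authorship 1.........2.
After op 4 (move_left): buffer="gectvhsbvygc" (len 12), cursors c1@0 c2@10, authorship 1.........2.
After op 5 (move_right): buffer="gectvhsbvygc" (len 12), cursors c1@1 c2@11, authorship 1.........2.
Authorship (.=original, N=cursor N): 1 . . . . . . . . . 2 .
Index 0: author = 1

Answer: cursor 1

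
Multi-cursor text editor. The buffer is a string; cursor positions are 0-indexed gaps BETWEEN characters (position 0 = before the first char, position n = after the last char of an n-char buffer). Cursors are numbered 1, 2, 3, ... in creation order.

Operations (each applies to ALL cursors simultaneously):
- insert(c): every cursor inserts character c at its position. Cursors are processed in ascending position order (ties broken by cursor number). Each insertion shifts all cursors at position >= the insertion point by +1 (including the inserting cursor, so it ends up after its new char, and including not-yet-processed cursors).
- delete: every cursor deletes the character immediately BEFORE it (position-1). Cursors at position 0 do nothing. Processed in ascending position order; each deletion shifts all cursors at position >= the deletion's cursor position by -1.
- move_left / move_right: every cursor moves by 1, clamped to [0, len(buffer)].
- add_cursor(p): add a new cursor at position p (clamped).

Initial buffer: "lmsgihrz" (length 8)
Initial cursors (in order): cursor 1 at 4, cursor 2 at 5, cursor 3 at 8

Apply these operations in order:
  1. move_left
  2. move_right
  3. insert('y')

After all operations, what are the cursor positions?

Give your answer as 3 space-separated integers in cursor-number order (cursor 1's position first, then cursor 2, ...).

After op 1 (move_left): buffer="lmsgihrz" (len 8), cursors c1@3 c2@4 c3@7, authorship ........
After op 2 (move_right): buffer="lmsgihrz" (len 8), cursors c1@4 c2@5 c3@8, authorship ........
After op 3 (insert('y')): buffer="lmsgyiyhrzy" (len 11), cursors c1@5 c2@7 c3@11, authorship ....1.2...3

Answer: 5 7 11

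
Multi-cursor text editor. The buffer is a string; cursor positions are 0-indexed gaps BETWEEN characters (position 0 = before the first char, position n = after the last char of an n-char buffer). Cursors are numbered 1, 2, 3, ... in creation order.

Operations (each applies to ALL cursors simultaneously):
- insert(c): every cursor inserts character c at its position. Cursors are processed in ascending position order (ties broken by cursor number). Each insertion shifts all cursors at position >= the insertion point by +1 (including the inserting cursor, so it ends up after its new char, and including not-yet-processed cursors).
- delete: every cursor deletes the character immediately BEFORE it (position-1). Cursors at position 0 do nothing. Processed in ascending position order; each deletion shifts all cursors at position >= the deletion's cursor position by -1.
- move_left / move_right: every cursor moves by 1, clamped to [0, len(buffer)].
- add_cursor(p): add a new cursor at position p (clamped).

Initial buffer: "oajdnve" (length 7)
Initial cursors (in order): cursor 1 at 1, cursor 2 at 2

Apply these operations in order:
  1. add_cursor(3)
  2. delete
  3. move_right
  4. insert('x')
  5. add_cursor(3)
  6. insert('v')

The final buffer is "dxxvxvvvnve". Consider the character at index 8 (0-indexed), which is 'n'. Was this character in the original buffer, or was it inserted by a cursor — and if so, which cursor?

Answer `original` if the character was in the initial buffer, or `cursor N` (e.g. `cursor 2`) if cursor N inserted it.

Answer: original

Derivation:
After op 1 (add_cursor(3)): buffer="oajdnve" (len 7), cursors c1@1 c2@2 c3@3, authorship .......
After op 2 (delete): buffer="dnve" (len 4), cursors c1@0 c2@0 c3@0, authorship ....
After op 3 (move_right): buffer="dnve" (len 4), cursors c1@1 c2@1 c3@1, authorship ....
After op 4 (insert('x')): buffer="dxxxnve" (len 7), cursors c1@4 c2@4 c3@4, authorship .123...
After op 5 (add_cursor(3)): buffer="dxxxnve" (len 7), cursors c4@3 c1@4 c2@4 c3@4, authorship .123...
After op 6 (insert('v')): buffer="dxxvxvvvnve" (len 11), cursors c4@4 c1@8 c2@8 c3@8, authorship .1243123...
Authorship (.=original, N=cursor N): . 1 2 4 3 1 2 3 . . .
Index 8: author = original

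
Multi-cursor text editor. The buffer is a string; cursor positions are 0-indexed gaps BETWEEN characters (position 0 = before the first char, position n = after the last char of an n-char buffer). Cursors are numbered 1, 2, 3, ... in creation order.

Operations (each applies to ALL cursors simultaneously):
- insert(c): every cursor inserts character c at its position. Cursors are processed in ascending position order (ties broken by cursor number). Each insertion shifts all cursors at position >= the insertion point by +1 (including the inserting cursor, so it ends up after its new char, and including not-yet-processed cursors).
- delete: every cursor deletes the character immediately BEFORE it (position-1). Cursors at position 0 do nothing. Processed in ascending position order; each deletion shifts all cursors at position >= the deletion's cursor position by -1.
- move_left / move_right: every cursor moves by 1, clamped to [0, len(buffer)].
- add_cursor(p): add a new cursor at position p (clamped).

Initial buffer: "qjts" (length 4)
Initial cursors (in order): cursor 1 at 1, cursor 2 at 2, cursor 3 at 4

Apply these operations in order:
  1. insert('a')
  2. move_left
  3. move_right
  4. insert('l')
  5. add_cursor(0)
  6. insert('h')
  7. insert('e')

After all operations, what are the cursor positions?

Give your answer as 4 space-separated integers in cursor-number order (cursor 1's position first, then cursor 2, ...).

Answer: 7 12 18 2

Derivation:
After op 1 (insert('a')): buffer="qajatsa" (len 7), cursors c1@2 c2@4 c3@7, authorship .1.2..3
After op 2 (move_left): buffer="qajatsa" (len 7), cursors c1@1 c2@3 c3@6, authorship .1.2..3
After op 3 (move_right): buffer="qajatsa" (len 7), cursors c1@2 c2@4 c3@7, authorship .1.2..3
After op 4 (insert('l')): buffer="qaljaltsal" (len 10), cursors c1@3 c2@6 c3@10, authorship .11.22..33
After op 5 (add_cursor(0)): buffer="qaljaltsal" (len 10), cursors c4@0 c1@3 c2@6 c3@10, authorship .11.22..33
After op 6 (insert('h')): buffer="hqalhjalhtsalh" (len 14), cursors c4@1 c1@5 c2@9 c3@14, authorship 4.111.222..333
After op 7 (insert('e')): buffer="heqalhejalhetsalhe" (len 18), cursors c4@2 c1@7 c2@12 c3@18, authorship 44.1111.2222..3333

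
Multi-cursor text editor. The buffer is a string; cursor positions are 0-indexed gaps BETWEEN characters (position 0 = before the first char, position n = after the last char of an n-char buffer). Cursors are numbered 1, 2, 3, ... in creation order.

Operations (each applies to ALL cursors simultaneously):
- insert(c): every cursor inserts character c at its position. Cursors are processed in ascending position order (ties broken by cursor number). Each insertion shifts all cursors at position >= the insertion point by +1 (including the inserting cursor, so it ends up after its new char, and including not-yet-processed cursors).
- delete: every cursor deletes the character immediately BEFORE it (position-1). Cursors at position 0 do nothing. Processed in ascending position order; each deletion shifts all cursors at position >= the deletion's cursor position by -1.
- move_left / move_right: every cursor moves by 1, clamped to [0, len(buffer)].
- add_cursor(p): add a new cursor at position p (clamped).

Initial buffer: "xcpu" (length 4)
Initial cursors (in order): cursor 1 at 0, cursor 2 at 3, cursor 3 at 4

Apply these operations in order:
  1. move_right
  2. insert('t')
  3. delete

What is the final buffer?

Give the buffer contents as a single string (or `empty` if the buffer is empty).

After op 1 (move_right): buffer="xcpu" (len 4), cursors c1@1 c2@4 c3@4, authorship ....
After op 2 (insert('t')): buffer="xtcputt" (len 7), cursors c1@2 c2@7 c3@7, authorship .1...23
After op 3 (delete): buffer="xcpu" (len 4), cursors c1@1 c2@4 c3@4, authorship ....

Answer: xcpu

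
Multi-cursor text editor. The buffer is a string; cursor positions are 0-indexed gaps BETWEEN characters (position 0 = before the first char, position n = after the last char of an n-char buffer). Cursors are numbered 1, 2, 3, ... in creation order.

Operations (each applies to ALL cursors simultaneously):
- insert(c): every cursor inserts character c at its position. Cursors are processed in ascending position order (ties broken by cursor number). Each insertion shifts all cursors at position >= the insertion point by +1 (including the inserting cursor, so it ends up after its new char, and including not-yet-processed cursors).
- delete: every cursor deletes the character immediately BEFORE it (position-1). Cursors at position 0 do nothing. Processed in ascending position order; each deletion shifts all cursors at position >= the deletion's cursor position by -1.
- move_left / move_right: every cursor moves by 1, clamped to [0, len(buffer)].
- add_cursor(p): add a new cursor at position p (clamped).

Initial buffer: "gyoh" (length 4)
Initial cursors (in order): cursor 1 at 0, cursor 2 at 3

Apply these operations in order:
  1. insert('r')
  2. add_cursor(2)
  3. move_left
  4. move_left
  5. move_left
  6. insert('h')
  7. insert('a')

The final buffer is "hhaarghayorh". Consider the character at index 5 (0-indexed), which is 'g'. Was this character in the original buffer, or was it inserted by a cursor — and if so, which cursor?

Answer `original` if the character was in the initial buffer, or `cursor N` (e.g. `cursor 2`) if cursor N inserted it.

Answer: original

Derivation:
After op 1 (insert('r')): buffer="rgyorh" (len 6), cursors c1@1 c2@5, authorship 1...2.
After op 2 (add_cursor(2)): buffer="rgyorh" (len 6), cursors c1@1 c3@2 c2@5, authorship 1...2.
After op 3 (move_left): buffer="rgyorh" (len 6), cursors c1@0 c3@1 c2@4, authorship 1...2.
After op 4 (move_left): buffer="rgyorh" (len 6), cursors c1@0 c3@0 c2@3, authorship 1...2.
After op 5 (move_left): buffer="rgyorh" (len 6), cursors c1@0 c3@0 c2@2, authorship 1...2.
After op 6 (insert('h')): buffer="hhrghyorh" (len 9), cursors c1@2 c3@2 c2@5, authorship 131.2..2.
After op 7 (insert('a')): buffer="hhaarghayorh" (len 12), cursors c1@4 c3@4 c2@8, authorship 13131.22..2.
Authorship (.=original, N=cursor N): 1 3 1 3 1 . 2 2 . . 2 .
Index 5: author = original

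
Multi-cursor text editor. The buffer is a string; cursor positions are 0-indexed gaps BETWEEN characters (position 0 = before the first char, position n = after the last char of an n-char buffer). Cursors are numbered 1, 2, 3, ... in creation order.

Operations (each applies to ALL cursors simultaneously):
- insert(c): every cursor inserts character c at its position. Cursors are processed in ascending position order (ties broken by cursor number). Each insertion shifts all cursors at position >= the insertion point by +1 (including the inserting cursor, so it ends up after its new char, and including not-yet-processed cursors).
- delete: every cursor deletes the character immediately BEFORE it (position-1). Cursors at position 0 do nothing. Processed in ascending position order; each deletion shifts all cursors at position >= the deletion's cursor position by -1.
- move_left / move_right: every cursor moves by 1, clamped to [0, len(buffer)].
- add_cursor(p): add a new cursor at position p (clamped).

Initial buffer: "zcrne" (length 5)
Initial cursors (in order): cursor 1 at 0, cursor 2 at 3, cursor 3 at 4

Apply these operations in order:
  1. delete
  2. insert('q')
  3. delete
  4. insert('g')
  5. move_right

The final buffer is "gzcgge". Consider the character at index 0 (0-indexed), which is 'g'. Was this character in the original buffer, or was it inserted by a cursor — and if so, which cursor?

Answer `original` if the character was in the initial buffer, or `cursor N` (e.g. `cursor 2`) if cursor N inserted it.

After op 1 (delete): buffer="zce" (len 3), cursors c1@0 c2@2 c3@2, authorship ...
After op 2 (insert('q')): buffer="qzcqqe" (len 6), cursors c1@1 c2@5 c3@5, authorship 1..23.
After op 3 (delete): buffer="zce" (len 3), cursors c1@0 c2@2 c3@2, authorship ...
After op 4 (insert('g')): buffer="gzcgge" (len 6), cursors c1@1 c2@5 c3@5, authorship 1..23.
After op 5 (move_right): buffer="gzcgge" (len 6), cursors c1@2 c2@6 c3@6, authorship 1..23.
Authorship (.=original, N=cursor N): 1 . . 2 3 .
Index 0: author = 1

Answer: cursor 1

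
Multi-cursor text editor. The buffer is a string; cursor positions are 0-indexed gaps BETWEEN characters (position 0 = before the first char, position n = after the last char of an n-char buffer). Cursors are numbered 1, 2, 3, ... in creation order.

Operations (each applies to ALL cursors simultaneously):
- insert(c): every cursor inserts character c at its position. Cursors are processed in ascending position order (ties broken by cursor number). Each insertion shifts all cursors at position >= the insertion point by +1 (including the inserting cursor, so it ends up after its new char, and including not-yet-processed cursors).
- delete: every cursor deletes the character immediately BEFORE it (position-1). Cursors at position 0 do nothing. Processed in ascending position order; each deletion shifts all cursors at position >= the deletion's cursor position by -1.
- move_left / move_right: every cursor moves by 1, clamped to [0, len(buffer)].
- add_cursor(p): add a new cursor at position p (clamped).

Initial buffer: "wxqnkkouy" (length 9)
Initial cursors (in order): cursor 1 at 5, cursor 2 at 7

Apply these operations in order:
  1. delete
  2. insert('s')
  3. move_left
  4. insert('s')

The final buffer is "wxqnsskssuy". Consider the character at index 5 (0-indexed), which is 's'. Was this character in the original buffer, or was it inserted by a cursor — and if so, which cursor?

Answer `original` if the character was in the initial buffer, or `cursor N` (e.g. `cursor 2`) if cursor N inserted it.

After op 1 (delete): buffer="wxqnkuy" (len 7), cursors c1@4 c2@5, authorship .......
After op 2 (insert('s')): buffer="wxqnsksuy" (len 9), cursors c1@5 c2@7, authorship ....1.2..
After op 3 (move_left): buffer="wxqnsksuy" (len 9), cursors c1@4 c2@6, authorship ....1.2..
After op 4 (insert('s')): buffer="wxqnsskssuy" (len 11), cursors c1@5 c2@8, authorship ....11.22..
Authorship (.=original, N=cursor N): . . . . 1 1 . 2 2 . .
Index 5: author = 1

Answer: cursor 1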